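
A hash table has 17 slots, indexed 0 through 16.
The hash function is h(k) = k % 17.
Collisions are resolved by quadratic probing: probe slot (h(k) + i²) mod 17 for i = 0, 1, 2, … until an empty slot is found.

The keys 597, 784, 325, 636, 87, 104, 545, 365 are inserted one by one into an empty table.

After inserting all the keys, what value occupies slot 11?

Insert 597: h=2, slot 2 empty → index 2.
Insert 784: h=2, slot 2 occupied → index 3.
Insert 325: h=2, slots 2,3 occupied → index 6.
Insert 636: h=7, slot 7 empty → index 7.
Insert 87: h=2, slots 2,3,6 occupied → index 11.
Insert 104: h=2, slots 2,3,6,11 occupied → index 1.
Insert 545: h=1, slots 1,2 occupied → index 5.
Insert 365: h=8, slot 8 empty → index 8.
Table: [-, 104, 597, 784, -, 545, 325, 636, 365, -, -, 87, -, -, -, -, -]

87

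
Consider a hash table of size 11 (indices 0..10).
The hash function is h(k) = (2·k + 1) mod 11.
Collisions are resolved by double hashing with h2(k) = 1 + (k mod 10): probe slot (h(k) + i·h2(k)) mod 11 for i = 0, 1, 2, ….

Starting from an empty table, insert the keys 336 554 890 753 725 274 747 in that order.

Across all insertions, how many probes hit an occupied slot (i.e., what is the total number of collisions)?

3

336 hashes to 2; slot 2 is free => place at 2.
554 hashes to 9; slot 9 is free => place at 9.
890 hashes to 10; slot 10 is free => place at 10.
753 hashes to 0; slot 0 is free => place at 0.
725 hashes to 10, h2=6; 10 taken => place at 5.
274 hashes to 10, h2=5; 10 taken => place at 4.
747 hashes to 10, h2=8; 10 taken => place at 7.
Table: [753, ∅, 336, ∅, 274, 725, ∅, 747, ∅, 554, 890]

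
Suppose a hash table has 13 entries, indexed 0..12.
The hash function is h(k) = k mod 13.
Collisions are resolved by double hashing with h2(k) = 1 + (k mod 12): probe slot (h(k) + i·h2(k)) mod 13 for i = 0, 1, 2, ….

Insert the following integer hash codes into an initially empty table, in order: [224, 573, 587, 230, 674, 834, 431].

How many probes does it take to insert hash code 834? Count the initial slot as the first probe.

4

Insert 224: h=3, slot 3 empty -> index 3.
Insert 573: h=1, slot 1 empty -> index 1.
Insert 587: h=2, slot 2 empty -> index 2.
Insert 230: h=9, slot 9 empty -> index 9.
Insert 674: h=11, slot 11 empty -> index 11.
Insert 834: h=2, h2=7, slots 2,9,3 occupied -> index 10.
Insert 431: h=2, h2=12, slots 2,1 occupied -> index 0.
Table: [431, 573, 587, 224, ∅, ∅, ∅, ∅, ∅, 230, 834, 674, ∅]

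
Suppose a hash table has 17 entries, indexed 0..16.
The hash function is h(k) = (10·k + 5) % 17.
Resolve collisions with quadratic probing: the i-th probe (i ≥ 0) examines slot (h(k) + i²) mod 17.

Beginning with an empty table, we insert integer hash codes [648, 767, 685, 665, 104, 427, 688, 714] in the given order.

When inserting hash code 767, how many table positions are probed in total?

2

Insert 648: h=8, slot 8 empty -> index 8.
Insert 767: h=8, slot 8 occupied -> index 9.
Insert 685: h=4, slot 4 empty -> index 4.
Insert 665: h=8, slots 8,9 occupied -> index 12.
Insert 104: h=8, slots 8,9,12 occupied -> index 0.
Insert 427: h=8, slots 8,9,12,0 occupied -> index 7.
Insert 688: h=0, slot 0 occupied -> index 1.
Insert 714: h=5, slot 5 empty -> index 5.
Table: [104, 688, —, —, 685, 714, —, 427, 648, 767, —, —, 665, —, —, —, —]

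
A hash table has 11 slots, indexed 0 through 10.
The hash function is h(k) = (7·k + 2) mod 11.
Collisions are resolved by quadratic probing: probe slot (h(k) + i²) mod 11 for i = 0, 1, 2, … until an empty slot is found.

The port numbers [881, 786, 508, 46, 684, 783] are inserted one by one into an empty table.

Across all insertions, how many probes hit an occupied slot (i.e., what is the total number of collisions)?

8

881: h=9 => slot 9
786: h=4 => slot 4
508: h=5 => slot 5
46: h=5, probe 5,6 => slot 6
684: h=5, probe 5,6,9,3 => slot 3
783: h=5, probe 5,6,9,3,10 => slot 10
Table: [∅, ∅, ∅, 684, 786, 508, 46, ∅, ∅, 881, 783]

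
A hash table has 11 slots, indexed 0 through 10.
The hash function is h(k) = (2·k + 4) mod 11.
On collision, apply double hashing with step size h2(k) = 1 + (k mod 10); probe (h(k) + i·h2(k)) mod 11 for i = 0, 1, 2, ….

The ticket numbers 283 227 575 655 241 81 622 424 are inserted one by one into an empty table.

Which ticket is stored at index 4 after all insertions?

424

283 hashes to 9; slot 9 is free → place at 9.
227 hashes to 7; slot 7 is free → place at 7.
575 hashes to 10; slot 10 is free → place at 10.
655 hashes to 5; slot 5 is free → place at 5.
241 hashes to 2; slot 2 is free → place at 2.
81 hashes to 1; slot 1 is free → place at 1.
622 hashes to 5, h2=3; 5 taken → place at 8.
424 hashes to 5, h2=5; 5,10 taken → place at 4.
Table: [—, 81, 241, —, 424, 655, —, 227, 622, 283, 575]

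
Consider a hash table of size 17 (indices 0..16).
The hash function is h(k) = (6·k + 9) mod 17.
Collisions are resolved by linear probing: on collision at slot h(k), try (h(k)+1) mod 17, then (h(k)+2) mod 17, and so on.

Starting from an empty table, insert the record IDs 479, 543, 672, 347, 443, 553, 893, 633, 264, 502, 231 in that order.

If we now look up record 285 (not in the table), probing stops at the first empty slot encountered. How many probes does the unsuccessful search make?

Insert 479: h=10, slot 10 empty → index 10.
Insert 543: h=3, slot 3 empty → index 3.
Insert 672: h=12, slot 12 empty → index 12.
Insert 347: h=0, slot 0 empty → index 0.
Insert 443: h=15, slot 15 empty → index 15.
Insert 553: h=12, slot 12 occupied → index 13.
Insert 893: h=12, slots 12,13 occupied → index 14.
Insert 633: h=16, slot 16 empty → index 16.
Insert 264: h=12, slots 12,13,14,15,16,0 occupied → index 1.
Insert 502: h=12, slots 12,13,14,15,16,0,1 occupied → index 2.
Insert 231: h=1, slots 1,2,3 occupied → index 4.
Table: [347, 264, 502, 543, 231, ∅, ∅, ∅, ∅, ∅, 479, ∅, 672, 553, 893, 443, 633]
Lookup 285: h=2, probe 2,3,4,5 → slot 5 empty, not found.

4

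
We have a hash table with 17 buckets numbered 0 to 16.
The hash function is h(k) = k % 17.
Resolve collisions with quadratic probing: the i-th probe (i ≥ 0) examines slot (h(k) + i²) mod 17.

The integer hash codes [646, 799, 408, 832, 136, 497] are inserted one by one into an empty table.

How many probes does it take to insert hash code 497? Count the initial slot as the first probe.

Insert 646: h=0, slot 0 empty → index 0.
Insert 799: h=0, slot 0 occupied → index 1.
Insert 408: h=0, slots 0,1 occupied → index 4.
Insert 832: h=16, slot 16 empty → index 16.
Insert 136: h=0, slots 0,1,4 occupied → index 9.
Insert 497: h=4, slot 4 occupied → index 5.
Table: [646, 799, ∅, ∅, 408, 497, ∅, ∅, ∅, 136, ∅, ∅, ∅, ∅, ∅, ∅, 832]

2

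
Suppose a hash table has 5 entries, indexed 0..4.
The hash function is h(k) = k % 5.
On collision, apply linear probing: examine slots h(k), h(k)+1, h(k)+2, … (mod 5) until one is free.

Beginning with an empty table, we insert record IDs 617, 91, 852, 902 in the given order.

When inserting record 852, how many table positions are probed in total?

2

Insert 617: h=2, slot 2 empty => index 2.
Insert 91: h=1, slot 1 empty => index 1.
Insert 852: h=2, slot 2 occupied => index 3.
Insert 902: h=2, slots 2,3 occupied => index 4.
Table: [—, 91, 617, 852, 902]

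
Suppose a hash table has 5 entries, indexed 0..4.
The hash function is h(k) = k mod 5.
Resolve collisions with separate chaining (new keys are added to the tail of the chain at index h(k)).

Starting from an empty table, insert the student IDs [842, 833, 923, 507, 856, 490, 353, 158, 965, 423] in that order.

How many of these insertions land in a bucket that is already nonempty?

6

842 → bucket 2
833 → bucket 3
923 → bucket 3 (collision)
507 → bucket 2 (collision)
856 → bucket 1
490 → bucket 0
353 → bucket 3 (collision)
158 → bucket 3 (collision)
965 → bucket 0 (collision)
423 → bucket 3 (collision)
Final buckets:
0: 490 -> 965
1: 856
2: 842 -> 507
3: 833 -> 923 -> 353 -> 158 -> 423
4: -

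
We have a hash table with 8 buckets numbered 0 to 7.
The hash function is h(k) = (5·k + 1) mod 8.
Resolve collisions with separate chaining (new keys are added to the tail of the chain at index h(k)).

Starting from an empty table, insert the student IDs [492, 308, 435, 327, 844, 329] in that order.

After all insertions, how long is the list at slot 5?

3

492 -> bucket 5
308 -> bucket 5 (collision)
435 -> bucket 0
327 -> bucket 4
844 -> bucket 5 (collision)
329 -> bucket 6
Final buckets:
0: 435
1: .
2: .
3: .
4: 327
5: 492 -> 308 -> 844
6: 329
7: .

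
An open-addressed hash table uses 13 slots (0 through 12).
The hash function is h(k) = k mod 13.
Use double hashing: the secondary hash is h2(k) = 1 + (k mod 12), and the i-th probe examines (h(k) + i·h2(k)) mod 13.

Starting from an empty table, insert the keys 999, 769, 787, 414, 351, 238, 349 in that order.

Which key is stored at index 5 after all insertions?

Insert 999: h=11, slot 11 empty => index 11.
Insert 769: h=2, slot 2 empty => index 2.
Insert 787: h=7, slot 7 empty => index 7.
Insert 414: h=11, h2=7, slot 11 occupied => index 5.
Insert 351: h=0, slot 0 empty => index 0.
Insert 238: h=4, slot 4 empty => index 4.
Insert 349: h=11, h2=2, slots 11,0,2,4 occupied => index 6.
Table: [351, -, 769, -, 238, 414, 349, 787, -, -, -, 999, -]

414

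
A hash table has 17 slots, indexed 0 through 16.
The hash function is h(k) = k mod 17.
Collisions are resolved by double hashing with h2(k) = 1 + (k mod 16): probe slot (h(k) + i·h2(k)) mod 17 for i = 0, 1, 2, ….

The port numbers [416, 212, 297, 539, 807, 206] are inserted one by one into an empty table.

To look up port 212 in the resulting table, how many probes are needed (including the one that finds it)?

416: h=8 => slot 8
212: h=8, h2=5, probe 8,13 => slot 13
297: h=8, h2=10, probe 8,1 => slot 1
539: h=12 => slot 12
807: h=8, h2=8, probe 8,16 => slot 16
206: h=2 => slot 2
Table: [-, 297, 206, -, -, -, -, -, 416, -, -, -, 539, 212, -, -, 807]
Lookup 212: h=8, h2=5, probe 8,13 → found at 13.

2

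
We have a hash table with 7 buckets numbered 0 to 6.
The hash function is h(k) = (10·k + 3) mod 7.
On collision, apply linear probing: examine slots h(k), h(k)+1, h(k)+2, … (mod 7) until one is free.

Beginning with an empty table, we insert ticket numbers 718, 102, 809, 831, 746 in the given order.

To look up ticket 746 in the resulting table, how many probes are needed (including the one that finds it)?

5

Insert 718: h=1, slot 1 empty -> index 1.
Insert 102: h=1, slot 1 occupied -> index 2.
Insert 809: h=1, slots 1,2 occupied -> index 3.
Insert 831: h=4, slot 4 empty -> index 4.
Insert 746: h=1, slots 1,2,3,4 occupied -> index 5.
Table: [_, 718, 102, 809, 831, 746, _]
Lookup 746: h=1, probe 1,2,3,4,5 → found at 5.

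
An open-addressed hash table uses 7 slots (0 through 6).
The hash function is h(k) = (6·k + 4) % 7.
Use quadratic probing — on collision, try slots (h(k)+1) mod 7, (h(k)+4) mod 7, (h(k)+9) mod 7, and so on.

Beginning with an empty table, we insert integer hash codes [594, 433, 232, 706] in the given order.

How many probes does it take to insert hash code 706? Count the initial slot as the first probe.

3

594 hashes to 5; slot 5 is free -> place at 5.
433 hashes to 5; 5 taken -> place at 6.
232 hashes to 3; slot 3 is free -> place at 3.
706 hashes to 5; 5,6 taken -> place at 2.
Table: [—, —, 706, 232, —, 594, 433]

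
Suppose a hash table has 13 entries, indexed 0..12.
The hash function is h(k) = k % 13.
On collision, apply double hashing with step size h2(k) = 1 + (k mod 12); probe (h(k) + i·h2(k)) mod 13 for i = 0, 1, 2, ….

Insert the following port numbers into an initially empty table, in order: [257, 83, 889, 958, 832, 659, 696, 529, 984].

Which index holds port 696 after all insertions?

Insert 257: h=10, slot 10 empty → index 10.
Insert 83: h=5, slot 5 empty → index 5.
Insert 889: h=5, h2=2, slot 5 occupied → index 7.
Insert 958: h=9, slot 9 empty → index 9.
Insert 832: h=0, slot 0 empty → index 0.
Insert 659: h=9, h2=12, slot 9 occupied → index 8.
Insert 696: h=7, h2=1, slots 7,8,9,10 occupied → index 11.
Insert 529: h=9, h2=2, slots 9,11,0 occupied → index 2.
Insert 984: h=9, h2=1, slots 9,10,11 occupied → index 12.
Table: [832, ∅, 529, ∅, ∅, 83, ∅, 889, 659, 958, 257, 696, 984]

11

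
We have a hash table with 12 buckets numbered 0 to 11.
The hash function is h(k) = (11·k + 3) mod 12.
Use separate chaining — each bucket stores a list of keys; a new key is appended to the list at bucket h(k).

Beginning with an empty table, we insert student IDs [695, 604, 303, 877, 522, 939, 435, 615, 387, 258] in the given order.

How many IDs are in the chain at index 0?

695 → bucket 4
604 → bucket 11
303 → bucket 0
877 → bucket 2
522 → bucket 9
939 → bucket 0 (collision)
435 → bucket 0 (collision)
615 → bucket 0 (collision)
387 → bucket 0 (collision)
258 → bucket 9 (collision)
Final buckets:
0: 303 -> 939 -> 435 -> 615 -> 387
1: -
2: 877
3: -
4: 695
5: -
6: -
7: -
8: -
9: 522 -> 258
10: -
11: 604

5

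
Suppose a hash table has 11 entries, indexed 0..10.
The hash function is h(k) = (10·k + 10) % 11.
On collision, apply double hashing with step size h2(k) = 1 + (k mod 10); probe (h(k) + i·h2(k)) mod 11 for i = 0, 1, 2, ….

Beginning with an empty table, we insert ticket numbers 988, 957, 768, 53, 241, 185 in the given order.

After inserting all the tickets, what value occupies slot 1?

988

988 hashes to 1; slot 1 is free -> place at 1.
957 hashes to 10; slot 10 is free -> place at 10.
768 hashes to 1, h2=9; 1,10 taken -> place at 8.
53 hashes to 1, h2=4; 1 taken -> place at 5.
241 hashes to 0; slot 0 is free -> place at 0.
185 hashes to 1, h2=6; 1 taken -> place at 7.
Table: [241, 988, ., ., ., 53, ., 185, 768, ., 957]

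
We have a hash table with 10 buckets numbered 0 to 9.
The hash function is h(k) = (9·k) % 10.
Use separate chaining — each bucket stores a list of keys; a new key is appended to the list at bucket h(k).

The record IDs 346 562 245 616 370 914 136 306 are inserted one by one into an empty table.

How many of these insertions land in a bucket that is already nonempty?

346 -> bucket 4
562 -> bucket 8
245 -> bucket 5
616 -> bucket 4 (collision)
370 -> bucket 0
914 -> bucket 6
136 -> bucket 4 (collision)
306 -> bucket 4 (collision)
Final buckets:
0: 370
1: .
2: .
3: .
4: 346 -> 616 -> 136 -> 306
5: 245
6: 914
7: .
8: 562
9: .

3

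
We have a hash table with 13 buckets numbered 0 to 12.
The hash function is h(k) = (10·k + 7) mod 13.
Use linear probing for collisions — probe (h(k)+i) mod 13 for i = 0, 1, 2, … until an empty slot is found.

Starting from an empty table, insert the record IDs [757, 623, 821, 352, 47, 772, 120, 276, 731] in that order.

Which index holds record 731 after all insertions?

2

Insert 757: h=11, slot 11 empty -> index 11.
Insert 623: h=10, slot 10 empty -> index 10.
Insert 821: h=1, slot 1 empty -> index 1.
Insert 352: h=4, slot 4 empty -> index 4.
Insert 47: h=9, slot 9 empty -> index 9.
Insert 772: h=5, slot 5 empty -> index 5.
Insert 120: h=11, slot 11 occupied -> index 12.
Insert 276: h=11, slots 11,12 occupied -> index 0.
Insert 731: h=11, slots 11,12,0,1 occupied -> index 2.
Table: [276, 821, 731, ∅, 352, 772, ∅, ∅, ∅, 47, 623, 757, 120]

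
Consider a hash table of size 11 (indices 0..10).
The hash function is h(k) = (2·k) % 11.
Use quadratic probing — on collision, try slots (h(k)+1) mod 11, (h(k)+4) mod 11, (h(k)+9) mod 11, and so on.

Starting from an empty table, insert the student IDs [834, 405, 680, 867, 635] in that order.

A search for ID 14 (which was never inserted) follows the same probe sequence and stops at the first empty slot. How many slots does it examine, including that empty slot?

3

834 hashes to 7; slot 7 is free => place at 7.
405 hashes to 7; 7 taken => place at 8.
680 hashes to 7; 7,8 taken => place at 0.
867 hashes to 7; 7,8,0 taken => place at 5.
635 hashes to 5; 5 taken => place at 6.
Table: [680, -, -, -, -, 867, 635, 834, 405, -, -]
Lookup 14: h=6, probe 6,7,10 → slot 10 empty, not found.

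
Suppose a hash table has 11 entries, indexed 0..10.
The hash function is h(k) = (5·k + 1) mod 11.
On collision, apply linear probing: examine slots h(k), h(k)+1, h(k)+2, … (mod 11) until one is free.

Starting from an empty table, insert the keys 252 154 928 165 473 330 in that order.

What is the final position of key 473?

3

Insert 252: h=7, slot 7 empty => index 7.
Insert 154: h=1, slot 1 empty => index 1.
Insert 928: h=10, slot 10 empty => index 10.
Insert 165: h=1, slot 1 occupied => index 2.
Insert 473: h=1, slots 1,2 occupied => index 3.
Insert 330: h=1, slots 1,2,3 occupied => index 4.
Table: [., 154, 165, 473, 330, ., ., 252, ., ., 928]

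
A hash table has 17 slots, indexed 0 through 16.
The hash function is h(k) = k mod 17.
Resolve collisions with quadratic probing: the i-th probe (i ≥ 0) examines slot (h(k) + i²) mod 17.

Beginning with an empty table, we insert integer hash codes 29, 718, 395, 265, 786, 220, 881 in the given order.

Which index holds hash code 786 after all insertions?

8

Insert 29: h=12, slot 12 empty -> index 12.
Insert 718: h=4, slot 4 empty -> index 4.
Insert 395: h=4, slot 4 occupied -> index 5.
Insert 265: h=10, slot 10 empty -> index 10.
Insert 786: h=4, slots 4,5 occupied -> index 8.
Insert 220: h=16, slot 16 empty -> index 16.
Insert 881: h=14, slot 14 empty -> index 14.
Table: [-, -, -, -, 718, 395, -, -, 786, -, 265, -, 29, -, 881, -, 220]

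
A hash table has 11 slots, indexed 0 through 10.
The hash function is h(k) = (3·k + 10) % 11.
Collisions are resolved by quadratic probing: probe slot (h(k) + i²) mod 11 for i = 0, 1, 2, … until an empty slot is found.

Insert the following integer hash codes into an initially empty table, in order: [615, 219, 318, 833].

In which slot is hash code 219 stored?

8

Insert 615: h=7, slot 7 empty → index 7.
Insert 219: h=7, slot 7 occupied → index 8.
Insert 318: h=7, slots 7,8 occupied → index 0.
Insert 833: h=1, slot 1 empty → index 1.
Table: [318, 833, -, -, -, -, -, 615, 219, -, -]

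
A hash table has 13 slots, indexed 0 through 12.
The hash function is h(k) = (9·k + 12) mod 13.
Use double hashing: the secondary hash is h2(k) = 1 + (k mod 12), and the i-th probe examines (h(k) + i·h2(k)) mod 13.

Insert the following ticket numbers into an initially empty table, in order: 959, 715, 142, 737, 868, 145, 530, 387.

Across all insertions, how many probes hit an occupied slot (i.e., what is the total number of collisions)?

959: h=11 -> slot 11
715: h=12 -> slot 12
142: h=3 -> slot 3
737: h=2 -> slot 2
868: h=11, h2=5, probe 11,3,8 -> slot 8
145: h=4 -> slot 4
530: h=11, h2=3, probe 11,1 -> slot 1
387: h=11, h2=4, probe 11,2,6 -> slot 6
Table: [-, 530, 737, 142, 145, -, 387, -, 868, -, -, 959, 715]

5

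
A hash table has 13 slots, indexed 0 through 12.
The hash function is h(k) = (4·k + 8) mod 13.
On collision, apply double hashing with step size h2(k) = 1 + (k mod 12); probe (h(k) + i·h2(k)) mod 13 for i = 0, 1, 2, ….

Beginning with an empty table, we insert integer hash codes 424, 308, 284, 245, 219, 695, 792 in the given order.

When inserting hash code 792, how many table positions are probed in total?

4

424: h=1 => slot 1
308: h=5 => slot 5
284: h=0 => slot 0
245: h=0, h2=6, probe 0,6 => slot 6
219: h=0, h2=4, probe 0,4 => slot 4
695: h=6, h2=12, probe 6,5,4,3 => slot 3
792: h=4, h2=1, probe 4,5,6,7 => slot 7
Table: [284, 424, —, 695, 219, 308, 245, 792, —, —, —, —, —]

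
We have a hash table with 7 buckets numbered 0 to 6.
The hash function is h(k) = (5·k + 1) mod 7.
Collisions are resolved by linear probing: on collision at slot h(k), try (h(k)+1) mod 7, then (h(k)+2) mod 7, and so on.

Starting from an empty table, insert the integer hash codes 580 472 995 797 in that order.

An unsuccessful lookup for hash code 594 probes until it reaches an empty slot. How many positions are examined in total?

3

580 hashes to 3; slot 3 is free => place at 3.
472 hashes to 2; slot 2 is free => place at 2.
995 hashes to 6; slot 6 is free => place at 6.
797 hashes to 3; 3 taken => place at 4.
Table: [-, -, 472, 580, 797, -, 995]
Lookup 594: h=3, probe 3,4,5 → slot 5 empty, not found.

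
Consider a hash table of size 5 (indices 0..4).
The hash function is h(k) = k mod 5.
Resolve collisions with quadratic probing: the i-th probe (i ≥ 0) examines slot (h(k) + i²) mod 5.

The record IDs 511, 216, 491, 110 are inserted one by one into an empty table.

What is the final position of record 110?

4

Insert 511: h=1, slot 1 empty -> index 1.
Insert 216: h=1, slot 1 occupied -> index 2.
Insert 491: h=1, slots 1,2 occupied -> index 0.
Insert 110: h=0, slots 0,1 occupied -> index 4.
Table: [491, 511, 216, -, 110]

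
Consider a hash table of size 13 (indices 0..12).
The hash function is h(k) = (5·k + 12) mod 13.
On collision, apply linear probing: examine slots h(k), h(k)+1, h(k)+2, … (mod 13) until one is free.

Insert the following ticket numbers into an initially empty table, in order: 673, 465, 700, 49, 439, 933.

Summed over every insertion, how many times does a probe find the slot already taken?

10

673 hashes to 10; slot 10 is free → place at 10.
465 hashes to 10; 10 taken → place at 11.
700 hashes to 2; slot 2 is free → place at 2.
49 hashes to 10; 10,11 taken → place at 12.
439 hashes to 10; 10,11,12 taken → place at 0.
933 hashes to 10; 10,11,12,0 taken → place at 1.
Table: [439, 933, 700, _, _, _, _, _, _, _, 673, 465, 49]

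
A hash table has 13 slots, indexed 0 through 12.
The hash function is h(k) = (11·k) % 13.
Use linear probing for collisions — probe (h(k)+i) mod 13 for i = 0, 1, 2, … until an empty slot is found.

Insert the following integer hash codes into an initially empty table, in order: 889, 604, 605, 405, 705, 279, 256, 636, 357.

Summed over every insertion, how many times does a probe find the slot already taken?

Insert 889: h=3, slot 3 empty -> index 3.
Insert 604: h=1, slot 1 empty -> index 1.
Insert 605: h=12, slot 12 empty -> index 12.
Insert 405: h=9, slot 9 empty -> index 9.
Insert 705: h=7, slot 7 empty -> index 7.
Insert 279: h=1, slot 1 occupied -> index 2.
Insert 256: h=8, slot 8 empty -> index 8.
Insert 636: h=2, slots 2,3 occupied -> index 4.
Insert 357: h=1, slots 1,2,3,4 occupied -> index 5.
Table: [-, 604, 279, 889, 636, 357, -, 705, 256, 405, -, -, 605]

7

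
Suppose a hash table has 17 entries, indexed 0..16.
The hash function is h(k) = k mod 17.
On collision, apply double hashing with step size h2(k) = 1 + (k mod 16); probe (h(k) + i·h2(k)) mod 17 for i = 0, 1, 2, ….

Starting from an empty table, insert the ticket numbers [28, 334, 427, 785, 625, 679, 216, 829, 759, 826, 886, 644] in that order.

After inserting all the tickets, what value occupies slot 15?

644

28 hashes to 11; slot 11 is free -> place at 11.
334 hashes to 11, h2=15; 11 taken -> place at 9.
427 hashes to 2; slot 2 is free -> place at 2.
785 hashes to 3; slot 3 is free -> place at 3.
625 hashes to 13; slot 13 is free -> place at 13.
679 hashes to 16; slot 16 is free -> place at 16.
216 hashes to 12; slot 12 is free -> place at 12.
829 hashes to 13, h2=14; 13 taken -> place at 10.
759 hashes to 11, h2=8; 11,2,10 taken -> place at 1.
826 hashes to 10, h2=11; 10 taken -> place at 4.
886 hashes to 2, h2=7; 2,9,16 taken -> place at 6.
644 hashes to 15; slot 15 is free -> place at 15.
Table: [-, 759, 427, 785, 826, -, 886, -, -, 334, 829, 28, 216, 625, -, 644, 679]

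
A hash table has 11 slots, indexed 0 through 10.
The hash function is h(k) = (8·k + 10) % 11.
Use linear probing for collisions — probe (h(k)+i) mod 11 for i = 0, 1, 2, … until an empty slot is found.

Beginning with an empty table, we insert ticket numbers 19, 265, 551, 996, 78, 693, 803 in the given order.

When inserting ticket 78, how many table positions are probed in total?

4

19 hashes to 8; slot 8 is free → place at 8.
265 hashes to 7; slot 7 is free → place at 7.
551 hashes to 7; 7,8 taken → place at 9.
996 hashes to 3; slot 3 is free → place at 3.
78 hashes to 7; 7,8,9 taken → place at 10.
693 hashes to 10; 10 taken → place at 0.
803 hashes to 10; 10,0 taken → place at 1.
Table: [693, 803, -, 996, -, -, -, 265, 19, 551, 78]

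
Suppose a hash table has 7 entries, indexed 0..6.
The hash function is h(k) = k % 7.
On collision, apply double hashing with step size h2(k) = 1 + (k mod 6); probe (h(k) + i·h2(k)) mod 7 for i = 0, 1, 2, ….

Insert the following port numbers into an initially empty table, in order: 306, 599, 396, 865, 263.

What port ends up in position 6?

396

306: h=5 -> slot 5
599: h=4 -> slot 4
396: h=4, h2=1, probe 4,5,6 -> slot 6
865: h=4, h2=2, probe 4,6,1 -> slot 1
263: h=4, h2=6, probe 4,3 -> slot 3
Table: [_, 865, _, 263, 599, 306, 396]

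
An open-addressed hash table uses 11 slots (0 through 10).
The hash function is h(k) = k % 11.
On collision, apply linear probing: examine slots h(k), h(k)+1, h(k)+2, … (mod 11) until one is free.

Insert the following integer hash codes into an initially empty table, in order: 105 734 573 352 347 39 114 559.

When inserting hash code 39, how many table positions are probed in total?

4

Insert 105: h=6, slot 6 empty → index 6.
Insert 734: h=8, slot 8 empty → index 8.
Insert 573: h=1, slot 1 empty → index 1.
Insert 352: h=0, slot 0 empty → index 0.
Insert 347: h=6, slot 6 occupied → index 7.
Insert 39: h=6, slots 6,7,8 occupied → index 9.
Insert 114: h=4, slot 4 empty → index 4.
Insert 559: h=9, slot 9 occupied → index 10.
Table: [352, 573, —, —, 114, —, 105, 347, 734, 39, 559]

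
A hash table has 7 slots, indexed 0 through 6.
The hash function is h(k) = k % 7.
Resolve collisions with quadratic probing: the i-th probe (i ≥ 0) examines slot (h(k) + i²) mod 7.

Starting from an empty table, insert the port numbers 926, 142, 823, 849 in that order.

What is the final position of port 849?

926 hashes to 2; slot 2 is free -> place at 2.
142 hashes to 2; 2 taken -> place at 3.
823 hashes to 4; slot 4 is free -> place at 4.
849 hashes to 2; 2,3 taken -> place at 6.
Table: [_, _, 926, 142, 823, _, 849]

6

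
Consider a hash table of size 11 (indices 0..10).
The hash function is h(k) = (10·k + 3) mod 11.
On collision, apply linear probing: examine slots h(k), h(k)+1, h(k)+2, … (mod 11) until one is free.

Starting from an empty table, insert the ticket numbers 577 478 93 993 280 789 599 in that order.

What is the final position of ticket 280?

577: h=9 -> slot 9
478: h=9, probe 9,10 -> slot 10
93: h=9, probe 9,10,0 -> slot 0
993: h=0, probe 0,1 -> slot 1
280: h=9, probe 9,10,0,1,2 -> slot 2
789: h=6 -> slot 6
599: h=9, probe 9,10,0,1,2,3 -> slot 3
Table: [93, 993, 280, 599, -, -, 789, -, -, 577, 478]

2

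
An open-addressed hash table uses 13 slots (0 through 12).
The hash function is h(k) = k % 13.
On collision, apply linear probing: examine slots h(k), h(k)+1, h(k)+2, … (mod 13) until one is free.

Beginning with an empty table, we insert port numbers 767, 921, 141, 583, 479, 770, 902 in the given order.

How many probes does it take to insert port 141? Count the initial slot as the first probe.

2

767 hashes to 0; slot 0 is free → place at 0.
921 hashes to 11; slot 11 is free → place at 11.
141 hashes to 11; 11 taken → place at 12.
583 hashes to 11; 11,12,0 taken → place at 1.
479 hashes to 11; 11,12,0,1 taken → place at 2.
770 hashes to 3; slot 3 is free → place at 3.
902 hashes to 5; slot 5 is free → place at 5.
Table: [767, 583, 479, 770, -, 902, -, -, -, -, -, 921, 141]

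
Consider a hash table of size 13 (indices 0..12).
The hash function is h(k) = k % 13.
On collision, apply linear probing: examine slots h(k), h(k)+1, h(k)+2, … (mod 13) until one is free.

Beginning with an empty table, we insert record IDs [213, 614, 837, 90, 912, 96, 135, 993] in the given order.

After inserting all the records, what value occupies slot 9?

213 hashes to 5; slot 5 is free => place at 5.
614 hashes to 3; slot 3 is free => place at 3.
837 hashes to 5; 5 taken => place at 6.
90 hashes to 12; slot 12 is free => place at 12.
912 hashes to 2; slot 2 is free => place at 2.
96 hashes to 5; 5,6 taken => place at 7.
135 hashes to 5; 5,6,7 taken => place at 8.
993 hashes to 5; 5,6,7,8 taken => place at 9.
Table: [-, -, 912, 614, -, 213, 837, 96, 135, 993, -, -, 90]

993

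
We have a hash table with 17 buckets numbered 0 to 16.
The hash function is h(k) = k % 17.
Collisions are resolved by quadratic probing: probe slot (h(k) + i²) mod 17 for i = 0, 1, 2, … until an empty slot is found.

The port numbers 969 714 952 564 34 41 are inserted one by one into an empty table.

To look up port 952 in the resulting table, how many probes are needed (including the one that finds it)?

3

969: h=0 → slot 0
714: h=0, probe 0,1 → slot 1
952: h=0, probe 0,1,4 → slot 4
564: h=3 → slot 3
34: h=0, probe 0,1,4,9 → slot 9
41: h=7 → slot 7
Table: [969, 714, ., 564, 952, ., ., 41, ., 34, ., ., ., ., ., ., .]
Lookup 952: h=0, probe 0,1,4 → found at 4.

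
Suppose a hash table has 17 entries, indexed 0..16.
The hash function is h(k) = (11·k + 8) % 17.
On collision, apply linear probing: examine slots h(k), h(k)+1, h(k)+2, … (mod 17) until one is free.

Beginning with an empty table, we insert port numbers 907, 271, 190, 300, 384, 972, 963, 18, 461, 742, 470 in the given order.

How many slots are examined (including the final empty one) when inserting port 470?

6

Insert 907: h=6, slot 6 empty -> index 6.
Insert 271: h=14, slot 14 empty -> index 14.
Insert 190: h=7, slot 7 empty -> index 7.
Insert 300: h=10, slot 10 empty -> index 10.
Insert 384: h=16, slot 16 empty -> index 16.
Insert 972: h=7, slot 7 occupied -> index 8.
Insert 963: h=10, slot 10 occupied -> index 11.
Insert 18: h=2, slot 2 empty -> index 2.
Insert 461: h=13, slot 13 empty -> index 13.
Insert 742: h=10, slots 10,11 occupied -> index 12.
Insert 470: h=10, slots 10,11,12,13,14 occupied -> index 15.
Table: [_, _, 18, _, _, _, 907, 190, 972, _, 300, 963, 742, 461, 271, 470, 384]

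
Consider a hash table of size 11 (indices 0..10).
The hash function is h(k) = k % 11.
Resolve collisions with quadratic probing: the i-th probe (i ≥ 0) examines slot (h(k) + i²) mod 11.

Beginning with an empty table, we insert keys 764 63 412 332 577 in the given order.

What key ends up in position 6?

Insert 764: h=5, slot 5 empty => index 5.
Insert 63: h=8, slot 8 empty => index 8.
Insert 412: h=5, slot 5 occupied => index 6.
Insert 332: h=2, slot 2 empty => index 2.
Insert 577: h=5, slots 5,6 occupied => index 9.
Table: [—, —, 332, —, —, 764, 412, —, 63, 577, —]

412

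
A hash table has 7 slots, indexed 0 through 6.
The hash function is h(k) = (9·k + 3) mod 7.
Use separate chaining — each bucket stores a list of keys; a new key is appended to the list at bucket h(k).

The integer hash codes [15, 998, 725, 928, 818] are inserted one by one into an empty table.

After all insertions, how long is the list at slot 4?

Insert 15: h=5, bucket 5 empty -> new chain.
Insert 998: h=4, bucket 4 empty -> new chain.
Insert 725: h=4, bucket 4 nonempty -> append to chain.
Insert 928: h=4, bucket 4 nonempty -> append to chain.
Insert 818: h=1, bucket 1 empty -> new chain.
Final buckets:
0: -
1: 818
2: -
3: -
4: 998 -> 725 -> 928
5: 15
6: -

3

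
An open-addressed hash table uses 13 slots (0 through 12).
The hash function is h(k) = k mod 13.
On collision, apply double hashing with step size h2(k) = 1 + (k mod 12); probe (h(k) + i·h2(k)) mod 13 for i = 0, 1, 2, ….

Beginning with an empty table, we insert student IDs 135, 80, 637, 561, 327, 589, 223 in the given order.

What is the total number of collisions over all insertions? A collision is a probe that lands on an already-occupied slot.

3

Insert 135: h=5, slot 5 empty → index 5.
Insert 80: h=2, slot 2 empty → index 2.
Insert 637: h=0, slot 0 empty → index 0.
Insert 561: h=2, h2=10, slot 2 occupied → index 12.
Insert 327: h=2, h2=4, slot 2 occupied → index 6.
Insert 589: h=4, slot 4 empty → index 4.
Insert 223: h=2, h2=8, slot 2 occupied → index 10.
Table: [637, ., 80, ., 589, 135, 327, ., ., ., 223, ., 561]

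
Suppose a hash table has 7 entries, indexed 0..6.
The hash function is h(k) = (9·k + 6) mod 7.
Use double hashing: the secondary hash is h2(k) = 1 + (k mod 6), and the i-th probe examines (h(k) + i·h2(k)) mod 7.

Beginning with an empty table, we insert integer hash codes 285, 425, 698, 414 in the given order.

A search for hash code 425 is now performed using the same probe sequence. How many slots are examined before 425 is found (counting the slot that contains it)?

285: h=2 => slot 2
425: h=2, h2=6, probe 2,1 => slot 1
698: h=2, h2=3, probe 2,5 => slot 5
414: h=1, h2=1, probe 1,2,3 => slot 3
Table: [., 425, 285, 414, ., 698, .]
Lookup 425: h=2, h2=6, probe 2,1 → found at 1.

2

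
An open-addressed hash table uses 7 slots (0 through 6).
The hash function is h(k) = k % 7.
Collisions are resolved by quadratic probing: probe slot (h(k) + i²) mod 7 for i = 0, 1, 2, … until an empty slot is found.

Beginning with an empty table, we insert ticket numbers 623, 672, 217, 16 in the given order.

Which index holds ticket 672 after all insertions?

Insert 623: h=0, slot 0 empty -> index 0.
Insert 672: h=0, slot 0 occupied -> index 1.
Insert 217: h=0, slots 0,1 occupied -> index 4.
Insert 16: h=2, slot 2 empty -> index 2.
Table: [623, 672, 16, —, 217, —, —]

1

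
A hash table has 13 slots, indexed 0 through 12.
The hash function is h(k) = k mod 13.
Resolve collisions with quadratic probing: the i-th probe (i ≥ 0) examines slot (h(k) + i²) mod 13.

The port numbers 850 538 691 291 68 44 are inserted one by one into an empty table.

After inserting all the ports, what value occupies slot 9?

291

850: h=5 => slot 5
538: h=5, probe 5,6 => slot 6
691: h=2 => slot 2
291: h=5, probe 5,6,9 => slot 9
68: h=3 => slot 3
44: h=5, probe 5,6,9,1 => slot 1
Table: [-, 44, 691, 68, -, 850, 538, -, -, 291, -, -, -]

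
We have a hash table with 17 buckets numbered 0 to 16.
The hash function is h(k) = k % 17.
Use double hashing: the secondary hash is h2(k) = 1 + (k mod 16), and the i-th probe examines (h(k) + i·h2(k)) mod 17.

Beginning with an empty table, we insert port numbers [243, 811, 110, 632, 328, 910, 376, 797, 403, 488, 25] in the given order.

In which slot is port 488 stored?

243: h=5 → slot 5
811: h=12 → slot 12
110: h=8 → slot 8
632: h=3 → slot 3
328: h=5, h2=9, probe 5,14 → slot 14
910: h=9 → slot 9
376: h=2 → slot 2
797: h=15 → slot 15
403: h=12, h2=4, probe 12,16 → slot 16
488: h=12, h2=9, probe 12,4 → slot 4
25: h=8, h2=10, probe 8,1 → slot 1
Table: [_, 25, 376, 632, 488, 243, _, _, 110, 910, _, _, 811, _, 328, 797, 403]

4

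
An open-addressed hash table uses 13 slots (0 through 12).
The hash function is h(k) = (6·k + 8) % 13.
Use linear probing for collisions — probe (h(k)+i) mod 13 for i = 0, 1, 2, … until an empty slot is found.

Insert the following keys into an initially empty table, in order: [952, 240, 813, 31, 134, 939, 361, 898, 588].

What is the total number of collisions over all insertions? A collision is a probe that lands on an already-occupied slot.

952 hashes to 0; slot 0 is free -> place at 0.
240 hashes to 5; slot 5 is free -> place at 5.
813 hashes to 11; slot 11 is free -> place at 11.
31 hashes to 12; slot 12 is free -> place at 12.
134 hashes to 6; slot 6 is free -> place at 6.
939 hashes to 0; 0 taken -> place at 1.
361 hashes to 3; slot 3 is free -> place at 3.
898 hashes to 1; 1 taken -> place at 2.
588 hashes to 0; 0,1,2,3 taken -> place at 4.
Table: [952, 939, 898, 361, 588, 240, 134, ∅, ∅, ∅, ∅, 813, 31]

6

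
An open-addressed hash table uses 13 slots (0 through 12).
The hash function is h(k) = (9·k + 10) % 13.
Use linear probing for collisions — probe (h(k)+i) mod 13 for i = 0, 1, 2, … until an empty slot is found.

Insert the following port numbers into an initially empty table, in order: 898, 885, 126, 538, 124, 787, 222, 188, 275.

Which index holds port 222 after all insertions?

898 hashes to 6; slot 6 is free -> place at 6.
885 hashes to 6; 6 taken -> place at 7.
126 hashes to 0; slot 0 is free -> place at 0.
538 hashes to 3; slot 3 is free -> place at 3.
124 hashes to 8; slot 8 is free -> place at 8.
787 hashes to 8; 8 taken -> place at 9.
222 hashes to 6; 6,7,8,9 taken -> place at 10.
188 hashes to 12; slot 12 is free -> place at 12.
275 hashes to 2; slot 2 is free -> place at 2.
Table: [126, _, 275, 538, _, _, 898, 885, 124, 787, 222, _, 188]

10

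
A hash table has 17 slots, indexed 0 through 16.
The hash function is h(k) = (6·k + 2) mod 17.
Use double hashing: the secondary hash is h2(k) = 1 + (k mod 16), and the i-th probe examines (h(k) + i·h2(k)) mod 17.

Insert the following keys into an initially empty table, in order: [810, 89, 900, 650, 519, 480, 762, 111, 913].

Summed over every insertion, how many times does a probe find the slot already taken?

Insert 810: h=0, slot 0 empty => index 0.
Insert 89: h=9, slot 9 empty => index 9.
Insert 900: h=13, slot 13 empty => index 13.
Insert 650: h=9, h2=11, slot 9 occupied => index 3.
Insert 519: h=5, slot 5 empty => index 5.
Insert 480: h=9, h2=1, slot 9 occupied => index 10.
Insert 762: h=1, slot 1 empty => index 1.
Insert 111: h=5, h2=16, slot 5 occupied => index 4.
Insert 913: h=6, slot 6 empty => index 6.
Table: [810, 762, —, 650, 111, 519, 913, —, —, 89, 480, —, —, 900, —, —, —]

3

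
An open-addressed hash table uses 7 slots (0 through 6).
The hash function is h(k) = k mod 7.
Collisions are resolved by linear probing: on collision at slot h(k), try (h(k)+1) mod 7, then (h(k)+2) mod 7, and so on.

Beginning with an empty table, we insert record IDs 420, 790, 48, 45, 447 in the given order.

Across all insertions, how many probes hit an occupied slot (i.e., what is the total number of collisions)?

Insert 420: h=0, slot 0 empty => index 0.
Insert 790: h=6, slot 6 empty => index 6.
Insert 48: h=6, slots 6,0 occupied => index 1.
Insert 45: h=3, slot 3 empty => index 3.
Insert 447: h=6, slots 6,0,1 occupied => index 2.
Table: [420, 48, 447, 45, _, _, 790]

5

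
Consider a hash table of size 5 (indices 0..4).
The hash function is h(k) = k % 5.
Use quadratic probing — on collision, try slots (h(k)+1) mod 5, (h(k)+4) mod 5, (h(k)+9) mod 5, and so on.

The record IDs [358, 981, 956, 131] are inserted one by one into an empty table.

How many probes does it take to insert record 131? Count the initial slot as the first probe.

3

358 hashes to 3; slot 3 is free → place at 3.
981 hashes to 1; slot 1 is free → place at 1.
956 hashes to 1; 1 taken → place at 2.
131 hashes to 1; 1,2 taken → place at 0.
Table: [131, 981, 956, 358, .]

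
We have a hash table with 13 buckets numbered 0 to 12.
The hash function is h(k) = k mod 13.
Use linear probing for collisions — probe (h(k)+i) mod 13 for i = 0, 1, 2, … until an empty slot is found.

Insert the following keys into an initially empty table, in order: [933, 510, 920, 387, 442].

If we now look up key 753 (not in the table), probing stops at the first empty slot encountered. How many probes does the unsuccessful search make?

Insert 933: h=10, slot 10 empty → index 10.
Insert 510: h=3, slot 3 empty → index 3.
Insert 920: h=10, slot 10 occupied → index 11.
Insert 387: h=10, slots 10,11 occupied → index 12.
Insert 442: h=0, slot 0 empty → index 0.
Table: [442, —, —, 510, —, —, —, —, —, —, 933, 920, 387]
Lookup 753: h=12, probe 12,0,1 → slot 1 empty, not found.

3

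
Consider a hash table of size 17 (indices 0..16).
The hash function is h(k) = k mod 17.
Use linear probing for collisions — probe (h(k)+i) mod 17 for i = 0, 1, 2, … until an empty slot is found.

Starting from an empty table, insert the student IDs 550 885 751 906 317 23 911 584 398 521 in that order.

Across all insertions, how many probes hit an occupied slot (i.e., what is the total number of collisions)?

550: h=6 -> slot 6
885: h=1 -> slot 1
751: h=3 -> slot 3
906: h=5 -> slot 5
317: h=11 -> slot 11
23: h=6, probe 6,7 -> slot 7
911: h=10 -> slot 10
584: h=6, probe 6,7,8 -> slot 8
398: h=7, probe 7,8,9 -> slot 9
521: h=11, probe 11,12 -> slot 12
Table: [., 885, ., 751, ., 906, 550, 23, 584, 398, 911, 317, 521, ., ., ., .]

6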